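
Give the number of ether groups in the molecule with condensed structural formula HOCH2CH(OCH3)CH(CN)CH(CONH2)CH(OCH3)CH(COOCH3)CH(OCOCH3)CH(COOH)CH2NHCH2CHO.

2

Taking each segment in turn:
  HOCH2: HO– on an sp³ carbon → alcohol.
  CH(OCH3): pendant –OCH3: C–O–C with sp³ C, no adjacent C=O → ether.
  CH(CN): pendant –C≡N: nitrile.
  CH(CONH2): pendant –CONH2: carbonyl C bonded to C and N → amide.
  CH(OCH3): pendant –OCH3: C–O–C with sp³ C, no adjacent C=O → ether.
  CH(COOCH3): pendant –COOCH3: carbonyl C bonded to C and –OCH3 → ester.
  CH(OCOCH3): pendant –OC(=O)CH3: an acyloxy group → ester.
  CH(COOH): pendant –COOH: carbonyl C bonded to C and –OH → carboxylic acid.
  CH2NHCH2: C–N–C with sp³ carbons and no adjacent C=O → amine (secondary).
  CHO: terminal –CHO: carbonyl C bonded to H and C → aldehyde.
Ether appears at: CH(OCH3), CH(OCH3) → 2.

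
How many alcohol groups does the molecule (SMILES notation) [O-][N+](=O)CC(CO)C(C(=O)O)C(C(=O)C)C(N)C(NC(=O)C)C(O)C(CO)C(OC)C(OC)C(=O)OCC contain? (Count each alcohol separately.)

3

Taking each segment in turn:
  O2NCH2: –NO2 on carbon → nitro group.
  CH(CH2OH): pendant –CH2OH on an sp³ backbone C → alcohol.
  CH(COOH): pendant –COOH: carbonyl C bonded to C and –OH → carboxylic acid.
  CH(COCH3): pendant –COCH3: carbonyl C bonded to two carbons → ketone.
  CH(NH2): –NH2 on an sp³ carbon with no adjacent C=O → amine.
  CH(NHCOCH3): pendant –NHC(=O)CH3: N bonded to a carbonyl → amide (not amine).
  CH(OH): –OH on an sp³ carbon → alcohol (secondary).
  CH(CH2OH): pendant –CH2OH on an sp³ backbone C → alcohol.
  CH(OCH3): pendant –OCH3: C–O–C with sp³ C, no adjacent C=O → ether.
  CH(OCH3): pendant –OCH3: C–O–C with sp³ C, no adjacent C=O → ether.
  COOCH2CH3: –C(=O)OCH2CH3: carbonyl C bonded to C and to –OEt → ester.
Alcohol appears at: CH(CH2OH), CH(OH), CH(CH2OH) → 3.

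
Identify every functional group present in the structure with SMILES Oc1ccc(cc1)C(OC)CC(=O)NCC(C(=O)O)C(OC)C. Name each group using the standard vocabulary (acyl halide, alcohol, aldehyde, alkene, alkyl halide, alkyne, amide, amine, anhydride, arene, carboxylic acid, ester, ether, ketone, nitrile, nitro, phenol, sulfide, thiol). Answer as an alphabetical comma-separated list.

amide, arene, carboxylic acid, ether, phenol

–OH attached directly to an aromatic ring → phenol (not alcohol); the ring itself is an arene.
pendant –OCH3: C–O–C with sp³ C, no adjacent C=O → ether.
–C(=O)–N– linkage → amide (the N is not an amine).
pendant –COOH: carbonyl C bonded to C and –OH → carboxylic acid.
pendant –OCH3: C–O–C with sp³ C, no adjacent C=O → ether.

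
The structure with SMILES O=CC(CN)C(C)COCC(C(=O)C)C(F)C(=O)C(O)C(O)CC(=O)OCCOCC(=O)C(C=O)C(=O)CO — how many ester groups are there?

Working along the chain:
  OHC: terminal –CHO: carbonyl C bonded to H and C → aldehyde.
  CH(CH2NH2): pendant –CH2NH2: N on sp³ C, no adjacent C=O → amine.
  CH2OCH2: C–O–C with sp³ carbons on both sides and no adjacent C=O → ether.
  CH(COCH3): pendant –COCH3: carbonyl C bonded to two carbons → ketone.
  CH(F): halogen on an sp³ carbon → alkyl halide.
  CO: –C(=O)– with carbon on both sides → ketone.
  CH(OH): –OH on an sp³ carbon → alcohol (secondary).
  CH(OH): –OH on an sp³ carbon → alcohol (secondary).
  CH2COOCH2: –C(=O)–O–C with C on the carbonyl side → ester.
  CH2OCH2: C–O–C with sp³ carbons on both sides and no adjacent C=O → ether.
  CO: –C(=O)– with carbon on both sides → ketone.
  CH(CHO): pendant –CHO: carbonyl C bonded to C and H → aldehyde.
  CO: –C(=O)– with carbon on both sides → ketone.
  CH2OH: –OH on an sp³ carbon → alcohol.
Ester appears at: CH2COOCH2 → 1.

1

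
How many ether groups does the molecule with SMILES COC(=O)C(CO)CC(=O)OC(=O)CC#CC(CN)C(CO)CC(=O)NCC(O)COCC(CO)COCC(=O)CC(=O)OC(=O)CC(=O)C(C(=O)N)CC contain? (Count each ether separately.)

Reading the structure from left to right:
  CH3OOC: CH3O–C(=O)–: carbonyl C bonded to C and to –OCH3 → ester (not ketone + ether).
  CH(CH2OH): pendant –CH2OH on an sp³ backbone C → alcohol.
  CH2CO-O-COCH2: two acyl groups sharing one oxygen, –C(=O)–O–C(=O)– → anhydride.
  C≡C: C≡C triple bond → alkyne.
  CH(CH2NH2): pendant –CH2NH2: N on sp³ C, no adjacent C=O → amine.
  CH(CH2OH): pendant –CH2OH on an sp³ backbone C → alcohol.
  CH2CONHCH2: –C(=O)–N– linkage → amide (the N is not an amine).
  CH(OH): –OH on an sp³ carbon → alcohol (secondary).
  CH2OCH2: C–O–C with sp³ carbons on both sides and no adjacent C=O → ether.
  CH(CH2OH): pendant –CH2OH on an sp³ backbone C → alcohol.
  CH2OCH2: C–O–C with sp³ carbons on both sides and no adjacent C=O → ether.
  CO: –C(=O)– with carbon on both sides → ketone.
  CH2CO-O-COCH2: two acyl groups sharing one oxygen, –C(=O)–O–C(=O)– → anhydride.
  CO: –C(=O)– with carbon on both sides → ketone.
  CH(CONH2): pendant –CONH2: carbonyl C bonded to C and N → amide.
Ether appears at: CH2OCH2, CH2OCH2 → 2.

2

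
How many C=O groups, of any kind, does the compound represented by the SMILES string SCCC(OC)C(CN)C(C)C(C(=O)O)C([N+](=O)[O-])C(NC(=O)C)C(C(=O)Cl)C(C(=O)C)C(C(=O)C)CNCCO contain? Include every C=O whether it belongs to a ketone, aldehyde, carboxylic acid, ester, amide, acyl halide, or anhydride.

5

CH(COOH): carboxylic acid, 1 C=O (running total 1).
CH(NHCOCH3): amide, 1 C=O (running total 2).
CH(COCl): acyl halide, 1 C=O (running total 3).
CH(COCH3): ketone, 1 C=O (running total 4).
CH(COCH3): ketone, 1 C=O (running total 5).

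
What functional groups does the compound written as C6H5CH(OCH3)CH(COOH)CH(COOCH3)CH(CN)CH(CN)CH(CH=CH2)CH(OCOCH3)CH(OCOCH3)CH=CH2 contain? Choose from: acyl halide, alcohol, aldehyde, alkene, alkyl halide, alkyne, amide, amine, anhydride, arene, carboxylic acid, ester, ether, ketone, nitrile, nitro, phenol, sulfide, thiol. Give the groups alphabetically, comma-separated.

alkene, arene, carboxylic acid, ester, ether, nitrile

Reading the structure from left to right:
  C6H5: C6H5– phenyl ring → arene.
  CH(OCH3): pendant –OCH3: C–O–C with sp³ C, no adjacent C=O → ether.
  CH(COOH): pendant –COOH: carbonyl C bonded to C and –OH → carboxylic acid.
  CH(COOCH3): pendant –COOCH3: carbonyl C bonded to C and –OCH3 → ester.
  CH(CN): pendant –C≡N: nitrile.
  CH(CN): pendant –C≡N: nitrile.
  CH(CH=CH2): pendant –CH=CH2: C=C double bond → alkene.
  CH(OCOCH3): pendant –OC(=O)CH3: an acyloxy group → ester.
  CH(OCOCH3): pendant –OC(=O)CH3: an acyloxy group → ester.
  CH=CH2: C=C double bond → alkene.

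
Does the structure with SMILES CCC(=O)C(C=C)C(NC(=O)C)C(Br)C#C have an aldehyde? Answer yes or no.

–C(=O)– with carbon on both sides → ketone.
pendant –CH=CH2: C=C double bond → alkene.
pendant –NHC(=O)CH3: N bonded to a carbonyl → amide (not amine).
halogen on an sp³ carbon → alkyl halide.
C≡C triple bond → alkyne.
In CO, the carbonyl carbon is bonded to two carbons, so it is a ketone, not an aldehyde.
The groups actually present are: alkene, alkyl halide, alkyne, amide, ketone.

no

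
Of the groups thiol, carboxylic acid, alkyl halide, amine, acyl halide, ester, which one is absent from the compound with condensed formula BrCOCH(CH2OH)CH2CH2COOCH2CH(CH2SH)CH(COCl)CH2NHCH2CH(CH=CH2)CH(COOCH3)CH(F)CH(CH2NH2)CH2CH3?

acyl halide: present (BrCO — –C(=O)Br: carbonyl C bonded to C and to a halogen → acyl halide (not alkyl halide)).
amine: present (CH2NHCH2 — C–N–C with sp³ carbons and no adjacent C=O → amine (secondary)).
ester: present (CH2COOCH2 — –C(=O)–O–C with C on the carbonyl side → ester).
thiol: present (CH(CH2SH) — pendant –CH2SH → thiol).
alkyl halide: present (CH(F) — halogen on an sp³ carbon → alkyl halide).
carboxylic acid: absent. In each of CH2COOCH2 and CH(COOCH3), the acyl oxygen is bonded to carbon (–O–C), not to H, so this is an ester.

carboxylic acid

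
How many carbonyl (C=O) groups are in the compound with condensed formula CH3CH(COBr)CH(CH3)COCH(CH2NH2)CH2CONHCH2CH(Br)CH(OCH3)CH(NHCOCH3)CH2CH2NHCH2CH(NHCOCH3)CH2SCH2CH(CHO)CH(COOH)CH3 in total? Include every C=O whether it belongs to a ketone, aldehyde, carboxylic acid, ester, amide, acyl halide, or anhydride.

CH(COBr): acyl halide, 1 C=O (running total 1).
CO: ketone, 1 C=O (running total 2).
CH2CONHCH2: amide, 1 C=O (running total 3).
CH(NHCOCH3): amide, 1 C=O (running total 4).
CH(NHCOCH3): amide, 1 C=O (running total 5).
CH(CHO): aldehyde, 1 C=O (running total 6).
CH(COOH): carboxylic acid, 1 C=O (running total 7).

7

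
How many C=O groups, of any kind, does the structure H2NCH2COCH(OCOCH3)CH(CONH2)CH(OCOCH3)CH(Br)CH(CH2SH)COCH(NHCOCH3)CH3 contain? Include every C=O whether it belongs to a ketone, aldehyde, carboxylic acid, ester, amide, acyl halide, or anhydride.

CO: ketone, 1 C=O (running total 1).
CH(OCOCH3): ester, 1 C=O (running total 2).
CH(CONH2): amide, 1 C=O (running total 3).
CH(OCOCH3): ester, 1 C=O (running total 4).
CO: ketone, 1 C=O (running total 5).
CH(NHCOCH3): amide, 1 C=O (running total 6).

6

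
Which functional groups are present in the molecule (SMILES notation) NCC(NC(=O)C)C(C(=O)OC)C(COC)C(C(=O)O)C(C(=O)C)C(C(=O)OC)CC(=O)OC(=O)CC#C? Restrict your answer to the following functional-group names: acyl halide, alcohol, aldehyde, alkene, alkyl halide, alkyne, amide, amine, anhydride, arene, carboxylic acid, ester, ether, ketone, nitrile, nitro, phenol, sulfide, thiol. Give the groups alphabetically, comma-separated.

alkyne, amide, amine, anhydride, carboxylic acid, ester, ether, ketone

Reading the structure from left to right:
  H2NCH2: –NH2 on an sp³ carbon with no adjacent C=O → amine.
  CH(NHCOCH3): pendant –NHC(=O)CH3: N bonded to a carbonyl → amide (not amine).
  CH(COOCH3): pendant –COOCH3: carbonyl C bonded to C and –OCH3 → ester.
  CH(CH2OCH3): pendant –CH2OCH3: C–O–C linkage → ether.
  CH(COOH): pendant –COOH: carbonyl C bonded to C and –OH → carboxylic acid.
  CH(COCH3): pendant –COCH3: carbonyl C bonded to two carbons → ketone.
  CH(COOCH3): pendant –COOCH3: carbonyl C bonded to C and –OCH3 → ester.
  CH2CO-O-COCH2: two acyl groups sharing one oxygen, –C(=O)–O–C(=O)– → anhydride.
  C≡CH: C≡C triple bond → alkyne.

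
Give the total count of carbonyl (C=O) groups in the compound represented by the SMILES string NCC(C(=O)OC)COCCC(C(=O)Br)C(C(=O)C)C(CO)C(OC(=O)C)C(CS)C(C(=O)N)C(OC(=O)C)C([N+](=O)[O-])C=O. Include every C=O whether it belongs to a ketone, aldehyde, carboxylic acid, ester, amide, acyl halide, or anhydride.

CH(COOCH3): ester, 1 C=O (running total 1).
CH(COBr): acyl halide, 1 C=O (running total 2).
CH(COCH3): ketone, 1 C=O (running total 3).
CH(OCOCH3): ester, 1 C=O (running total 4).
CH(CONH2): amide, 1 C=O (running total 5).
CH(OCOCH3): ester, 1 C=O (running total 6).
CHO: aldehyde, 1 C=O (running total 7).

7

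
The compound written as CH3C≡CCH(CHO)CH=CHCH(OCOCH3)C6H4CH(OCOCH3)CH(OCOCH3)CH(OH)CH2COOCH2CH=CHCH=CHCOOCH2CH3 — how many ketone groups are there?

0

Taking each segment in turn:
  C≡C: C≡C triple bond → alkyne.
  CH(CHO): pendant –CHO: carbonyl C bonded to C and H → aldehyde.
  CH=CH: C=C double bond → alkene.
  CH(OCOCH3): pendant –OC(=O)CH3: an acyloxy group → ester.
  C6H4: para-disubstituted benzene ring → arene.
  CH(OCOCH3): pendant –OC(=O)CH3: an acyloxy group → ester.
  CH(OCOCH3): pendant –OC(=O)CH3: an acyloxy group → ester.
  CH(OH): –OH on an sp³ carbon → alcohol (secondary).
  CH2COOCH2: –C(=O)–O–C with C on the carbonyl side → ester.
  CH=CH: C=C double bond → alkene.
  CH=CH: C=C double bond → alkene.
  COOCH2CH3: –C(=O)OCH2CH3: carbonyl C bonded to C and to –OEt → ester.
No segment is a ketone: CH(CHO) is aldehyde, not ketone; CH(OCOCH3) is ester, not ketone; CH(OCOCH3) is ester, not ketone. → 0.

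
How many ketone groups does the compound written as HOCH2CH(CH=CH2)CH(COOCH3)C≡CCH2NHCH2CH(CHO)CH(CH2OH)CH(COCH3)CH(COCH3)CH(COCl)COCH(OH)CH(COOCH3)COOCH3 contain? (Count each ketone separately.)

HO– on an sp³ carbon → alcohol.
pendant –CH=CH2: C=C double bond → alkene.
pendant –COOCH3: carbonyl C bonded to C and –OCH3 → ester.
C≡C triple bond → alkyne.
C–N–C with sp³ carbons and no adjacent C=O → amine (secondary).
pendant –CHO: carbonyl C bonded to C and H → aldehyde.
pendant –CH2OH on an sp³ backbone C → alcohol.
pendant –COCH3: carbonyl C bonded to two carbons → ketone.
pendant –COCH3: carbonyl C bonded to two carbons → ketone.
pendant –C(=O)X: carbonyl C bonded to C and halogen → acyl halide.
–C(=O)– with carbon on both sides → ketone.
–OH on an sp³ carbon → alcohol (secondary).
pendant –COOCH3: carbonyl C bonded to C and –OCH3 → ester.
–C(=O)OCH3: carbonyl C bonded to C and to –OCH3 → ester (not ketone + ether).
Ketone appears at: CH(COCH3), CH(COCH3), CO → 3.

3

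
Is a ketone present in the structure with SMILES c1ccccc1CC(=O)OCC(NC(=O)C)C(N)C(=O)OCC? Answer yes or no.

no

C6H5– phenyl ring → arene.
–C(=O)–O–C with C on the carbonyl side → ester.
pendant –NHC(=O)CH3: N bonded to a carbonyl → amide (not amine).
–NH2 on an sp³ carbon with no adjacent C=O → amine.
–C(=O)OCH2CH3: carbonyl C bonded to C and to –OEt → ester.
In each of CH2COOCH2 and COOCH2CH3, the C=O is bonded to an –O–C group, which defines an ester, not a ketone. In CH(NHCOCH3), the C=O is bonded to nitrogen, which defines an amide, not a ketone.
The groups actually present are: amide, amine, arene, ester.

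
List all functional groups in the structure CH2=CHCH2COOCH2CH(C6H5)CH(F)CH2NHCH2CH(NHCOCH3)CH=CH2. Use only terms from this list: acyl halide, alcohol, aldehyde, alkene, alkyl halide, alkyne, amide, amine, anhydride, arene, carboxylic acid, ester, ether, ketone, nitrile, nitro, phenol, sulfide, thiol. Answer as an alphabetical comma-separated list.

alkene, alkyl halide, amide, amine, arene, ester

C=C double bond → alkene.
–C(=O)–O–C with C on the carbonyl side → ester.
pendant –C6H5: benzene ring → arene.
halogen on an sp³ carbon → alkyl halide.
C–N–C with sp³ carbons and no adjacent C=O → amine (secondary).
pendant –NHC(=O)CH3: N bonded to a carbonyl → amide (not amine).
C=C double bond → alkene.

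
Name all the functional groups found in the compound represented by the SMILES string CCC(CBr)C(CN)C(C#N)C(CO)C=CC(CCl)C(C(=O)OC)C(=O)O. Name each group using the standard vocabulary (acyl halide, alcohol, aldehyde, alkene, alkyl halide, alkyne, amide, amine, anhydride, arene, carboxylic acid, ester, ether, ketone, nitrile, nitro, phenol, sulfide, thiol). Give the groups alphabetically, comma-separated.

alcohol, alkene, alkyl halide, amine, carboxylic acid, ester, nitrile

Taking each segment in turn:
  CH(CH2Br): pendant –CH2X: halogen on sp³ carbon → alkyl halide.
  CH(CH2NH2): pendant –CH2NH2: N on sp³ C, no adjacent C=O → amine.
  CH(CN): pendant –C≡N: nitrile.
  CH(CH2OH): pendant –CH2OH on an sp³ backbone C → alcohol.
  CH=CH: C=C double bond → alkene.
  CH(CH2Cl): pendant –CH2X: halogen on sp³ carbon → alkyl halide.
  CH(COOCH3): pendant –COOCH3: carbonyl C bonded to C and –OCH3 → ester.
  COOH: –COOH: carbonyl C bonded to –OH and C → carboxylic acid (the –OH is not a separate alcohol).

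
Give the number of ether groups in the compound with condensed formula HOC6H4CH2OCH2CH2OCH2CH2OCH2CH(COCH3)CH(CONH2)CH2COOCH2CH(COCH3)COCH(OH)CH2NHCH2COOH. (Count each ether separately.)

3

Taking each segment in turn:
  HOC6H4: –OH attached directly to an aromatic ring → phenol (not alcohol); the ring itself is an arene.
  CH2OCH2: C–O–C with sp³ carbons on both sides and no adjacent C=O → ether.
  CH2OCH2: C–O–C with sp³ carbons on both sides and no adjacent C=O → ether.
  CH2OCH2: C–O–C with sp³ carbons on both sides and no adjacent C=O → ether.
  CH(COCH3): pendant –COCH3: carbonyl C bonded to two carbons → ketone.
  CH(CONH2): pendant –CONH2: carbonyl C bonded to C and N → amide.
  CH2COOCH2: –C(=O)–O–C with C on the carbonyl side → ester.
  CH(COCH3): pendant –COCH3: carbonyl C bonded to two carbons → ketone.
  CO: –C(=O)– with carbon on both sides → ketone.
  CH(OH): –OH on an sp³ carbon → alcohol (secondary).
  CH2NHCH2: C–N–C with sp³ carbons and no adjacent C=O → amine (secondary).
  COOH: –COOH: carbonyl C bonded to –OH and C → carboxylic acid (the –OH is not a separate alcohol).
Ether appears at: CH2OCH2, CH2OCH2, CH2OCH2 → 3.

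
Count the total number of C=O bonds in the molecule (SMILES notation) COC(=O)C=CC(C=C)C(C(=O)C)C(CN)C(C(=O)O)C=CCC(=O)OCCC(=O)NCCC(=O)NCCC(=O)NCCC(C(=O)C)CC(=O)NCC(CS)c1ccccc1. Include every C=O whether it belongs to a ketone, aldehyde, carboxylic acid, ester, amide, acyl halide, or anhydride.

CH3OOC: ester, 1 C=O (running total 1).
CH(COCH3): ketone, 1 C=O (running total 2).
CH(COOH): carboxylic acid, 1 C=O (running total 3).
CH2COOCH2: ester, 1 C=O (running total 4).
CH2CONHCH2: amide, 1 C=O (running total 5).
CH2CONHCH2: amide, 1 C=O (running total 6).
CH2CONHCH2: amide, 1 C=O (running total 7).
CH(COCH3): ketone, 1 C=O (running total 8).
CH2CONHCH2: amide, 1 C=O (running total 9).

9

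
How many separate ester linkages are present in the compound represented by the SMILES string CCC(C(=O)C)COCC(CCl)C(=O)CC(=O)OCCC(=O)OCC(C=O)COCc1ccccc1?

pendant –COCH3: carbonyl C bonded to two carbons → ketone.
C–O–C with sp³ carbons on both sides and no adjacent C=O → ether.
pendant –CH2X: halogen on sp³ carbon → alkyl halide.
–C(=O)– with carbon on both sides → ketone.
–C(=O)–O–C with C on the carbonyl side → ester.
–C(=O)–O–C with C on the carbonyl side → ester.
pendant –CHO: carbonyl C bonded to C and H → aldehyde.
C–O–C with sp³ carbons on both sides and no adjacent C=O → ether.
–C6H5 phenyl ring → arene.
Ester appears at: CH2COOCH2, CH2COOCH2 → 2.

2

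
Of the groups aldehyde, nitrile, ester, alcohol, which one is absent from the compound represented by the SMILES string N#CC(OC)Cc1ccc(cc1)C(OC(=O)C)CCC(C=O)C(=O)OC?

ester: present (CH(OCOCH3) — pendant –OC(=O)CH3: an acyloxy group → ester).
aldehyde: present (CH(CHO) — pendant –CHO: carbonyl C bonded to C and H → aldehyde).
nitrile: present (N≡C — N≡C–: carbon triple-bonded to nitrogen → nitrile).
alcohol: no segment matches this pattern.

alcohol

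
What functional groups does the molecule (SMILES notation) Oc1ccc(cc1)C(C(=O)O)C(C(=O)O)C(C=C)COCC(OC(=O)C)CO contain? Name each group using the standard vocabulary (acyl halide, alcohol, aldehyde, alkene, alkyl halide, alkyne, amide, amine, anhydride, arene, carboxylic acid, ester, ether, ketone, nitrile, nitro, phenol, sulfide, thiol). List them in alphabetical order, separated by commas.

alcohol, alkene, arene, carboxylic acid, ester, ether, phenol

–OH attached directly to an aromatic ring → phenol (not alcohol); the ring itself is an arene.
pendant –COOH: carbonyl C bonded to C and –OH → carboxylic acid.
pendant –COOH: carbonyl C bonded to C and –OH → carboxylic acid.
pendant –CH=CH2: C=C double bond → alkene.
C–O–C with sp³ carbons on both sides and no adjacent C=O → ether.
pendant –OC(=O)CH3: an acyloxy group → ester.
–OH on an sp³ carbon → alcohol.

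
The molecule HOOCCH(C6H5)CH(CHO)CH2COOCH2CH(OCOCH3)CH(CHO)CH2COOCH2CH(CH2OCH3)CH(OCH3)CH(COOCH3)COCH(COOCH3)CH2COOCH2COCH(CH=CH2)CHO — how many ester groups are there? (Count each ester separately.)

–COOH: carbonyl C bonded to –OH and C → carboxylic acid (the –OH is not a separate alcohol).
pendant –C6H5: benzene ring → arene.
pendant –CHO: carbonyl C bonded to C and H → aldehyde.
–C(=O)–O–C with C on the carbonyl side → ester.
pendant –OC(=O)CH3: an acyloxy group → ester.
pendant –CHO: carbonyl C bonded to C and H → aldehyde.
–C(=O)–O–C with C on the carbonyl side → ester.
pendant –CH2OCH3: C–O–C linkage → ether.
pendant –OCH3: C–O–C with sp³ C, no adjacent C=O → ether.
pendant –COOCH3: carbonyl C bonded to C and –OCH3 → ester.
–C(=O)– with carbon on both sides → ketone.
pendant –COOCH3: carbonyl C bonded to C and –OCH3 → ester.
–C(=O)–O–C with C on the carbonyl side → ester.
–C(=O)– with carbon on both sides → ketone.
pendant –CH=CH2: C=C double bond → alkene.
terminal –CHO: carbonyl C bonded to H and C → aldehyde.
Ester appears at: CH2COOCH2, CH(OCOCH3), CH2COOCH2, CH(COOCH3), CH(COOCH3), CH2COOCH2 → 6.

6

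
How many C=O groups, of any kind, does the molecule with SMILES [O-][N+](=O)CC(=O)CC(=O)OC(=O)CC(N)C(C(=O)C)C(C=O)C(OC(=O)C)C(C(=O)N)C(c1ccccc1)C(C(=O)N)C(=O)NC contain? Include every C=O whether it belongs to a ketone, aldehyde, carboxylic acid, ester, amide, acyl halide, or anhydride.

CO: ketone, 1 C=O (running total 1).
CH2CO-O-COCH2: anhydride, 2 C=O (running total 3).
CH(COCH3): ketone, 1 C=O (running total 4).
CH(CHO): aldehyde, 1 C=O (running total 5).
CH(OCOCH3): ester, 1 C=O (running total 6).
CH(CONH2): amide, 1 C=O (running total 7).
CH(CONH2): amide, 1 C=O (running total 8).
CONHCH3: amide, 1 C=O (running total 9).

9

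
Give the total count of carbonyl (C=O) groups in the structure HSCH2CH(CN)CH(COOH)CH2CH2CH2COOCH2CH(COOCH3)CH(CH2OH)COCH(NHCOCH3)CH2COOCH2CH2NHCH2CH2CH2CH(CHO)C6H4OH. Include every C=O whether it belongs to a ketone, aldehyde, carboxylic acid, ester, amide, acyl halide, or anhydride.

CH(COOH): carboxylic acid, 1 C=O (running total 1).
CH2COOCH2: ester, 1 C=O (running total 2).
CH(COOCH3): ester, 1 C=O (running total 3).
CO: ketone, 1 C=O (running total 4).
CH(NHCOCH3): amide, 1 C=O (running total 5).
CH2COOCH2: ester, 1 C=O (running total 6).
CH(CHO): aldehyde, 1 C=O (running total 7).

7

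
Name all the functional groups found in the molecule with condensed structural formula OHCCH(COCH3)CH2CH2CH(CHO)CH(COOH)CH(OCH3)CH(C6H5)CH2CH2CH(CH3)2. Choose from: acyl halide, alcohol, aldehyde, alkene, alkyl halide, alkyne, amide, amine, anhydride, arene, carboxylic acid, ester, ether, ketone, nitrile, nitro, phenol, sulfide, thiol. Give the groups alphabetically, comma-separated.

Working along the chain:
  OHC: terminal –CHO: carbonyl C bonded to H and C → aldehyde.
  CH(COCH3): pendant –COCH3: carbonyl C bonded to two carbons → ketone.
  CH(CHO): pendant –CHO: carbonyl C bonded to C and H → aldehyde.
  CH(COOH): pendant –COOH: carbonyl C bonded to C and –OH → carboxylic acid.
  CH(OCH3): pendant –OCH3: C–O–C with sp³ C, no adjacent C=O → ether.
  CH(C6H5): pendant –C6H5: benzene ring → arene.

aldehyde, arene, carboxylic acid, ether, ketone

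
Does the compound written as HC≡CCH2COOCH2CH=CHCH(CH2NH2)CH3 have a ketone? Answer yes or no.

Reading the structure from left to right:
  HC≡C: C≡C triple bond → alkyne.
  CH2COOCH2: –C(=O)–O–C with C on the carbonyl side → ester.
  CH=CH: C=C double bond → alkene.
  CH(CH2NH2): pendant –CH2NH2: N on sp³ C, no adjacent C=O → amine.
In CH2COOCH2, the C=O is bonded to an –O–C group, which defines an ester, not a ketone.
The groups actually present are: alkene, alkyne, amine, ester.

no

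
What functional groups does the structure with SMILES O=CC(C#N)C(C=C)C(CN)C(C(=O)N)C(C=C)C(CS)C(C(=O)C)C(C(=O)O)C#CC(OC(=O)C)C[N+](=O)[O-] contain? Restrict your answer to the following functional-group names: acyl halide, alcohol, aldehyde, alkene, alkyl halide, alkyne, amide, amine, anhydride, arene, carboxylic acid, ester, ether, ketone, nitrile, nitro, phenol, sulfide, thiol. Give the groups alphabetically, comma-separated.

Reading the structure from left to right:
  OHC: terminal –CHO: carbonyl C bonded to H and C → aldehyde.
  CH(CN): pendant –C≡N: nitrile.
  CH(CH=CH2): pendant –CH=CH2: C=C double bond → alkene.
  CH(CH2NH2): pendant –CH2NH2: N on sp³ C, no adjacent C=O → amine.
  CH(CONH2): pendant –CONH2: carbonyl C bonded to C and N → amide.
  CH(CH=CH2): pendant –CH=CH2: C=C double bond → alkene.
  CH(CH2SH): pendant –CH2SH → thiol.
  CH(COCH3): pendant –COCH3: carbonyl C bonded to two carbons → ketone.
  CH(COOH): pendant –COOH: carbonyl C bonded to C and –OH → carboxylic acid.
  C≡C: C≡C triple bond → alkyne.
  CH(OCOCH3): pendant –OC(=O)CH3: an acyloxy group → ester.
  CH2NO2: –NO2 on carbon → nitro group.

aldehyde, alkene, alkyne, amide, amine, carboxylic acid, ester, ketone, nitrile, nitro, thiol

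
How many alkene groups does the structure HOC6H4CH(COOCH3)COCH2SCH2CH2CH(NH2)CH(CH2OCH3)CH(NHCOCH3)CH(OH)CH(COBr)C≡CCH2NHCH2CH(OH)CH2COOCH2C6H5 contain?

Taking each segment in turn:
  HOC6H4: –OH attached directly to an aromatic ring → phenol (not alcohol); the ring itself is an arene.
  CH(COOCH3): pendant –COOCH3: carbonyl C bonded to C and –OCH3 → ester.
  CO: –C(=O)– with carbon on both sides → ketone.
  CH2SCH2: C–S–C linkage → sulfide (thioether).
  CH(NH2): –NH2 on an sp³ carbon with no adjacent C=O → amine.
  CH(CH2OCH3): pendant –CH2OCH3: C–O–C linkage → ether.
  CH(NHCOCH3): pendant –NHC(=O)CH3: N bonded to a carbonyl → amide (not amine).
  CH(OH): –OH on an sp³ carbon → alcohol (secondary).
  CH(COBr): pendant –C(=O)X: carbonyl C bonded to C and halogen → acyl halide.
  C≡C: C≡C triple bond → alkyne.
  CH2NHCH2: C–N–C with sp³ carbons and no adjacent C=O → amine (secondary).
  CH(OH): –OH on an sp³ carbon → alcohol (secondary).
  CH2COOCH2: –C(=O)–O–C with C on the carbonyl side → ester.
  C6H5: –C6H5 phenyl ring → arene.
No segment is a alkene: HOC6H4 is arene/phenol, not alkene; C≡C is alkyne, not alkene; C6H5 is arene, not alkene. → 0.

0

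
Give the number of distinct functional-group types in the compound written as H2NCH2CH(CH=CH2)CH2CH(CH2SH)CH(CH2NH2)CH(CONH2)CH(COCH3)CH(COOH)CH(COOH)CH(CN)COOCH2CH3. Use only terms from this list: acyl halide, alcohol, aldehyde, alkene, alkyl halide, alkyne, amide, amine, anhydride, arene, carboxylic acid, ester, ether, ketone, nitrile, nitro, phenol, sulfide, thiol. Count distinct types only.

8

–NH2 on an sp³ carbon with no adjacent C=O → amine.
pendant –CH=CH2: C=C double bond → alkene.
pendant –CH2SH → thiol.
pendant –CH2NH2: N on sp³ C, no adjacent C=O → amine.
pendant –CONH2: carbonyl C bonded to C and N → amide.
pendant –COCH3: carbonyl C bonded to two carbons → ketone.
pendant –COOH: carbonyl C bonded to C and –OH → carboxylic acid.
pendant –COOH: carbonyl C bonded to C and –OH → carboxylic acid.
pendant –C≡N: nitrile.
–C(=O)OCH2CH3: carbonyl C bonded to C and to –OEt → ester.
Distinct types present: alkene, amide, amine, carboxylic acid, ester, ketone, nitrile, thiol.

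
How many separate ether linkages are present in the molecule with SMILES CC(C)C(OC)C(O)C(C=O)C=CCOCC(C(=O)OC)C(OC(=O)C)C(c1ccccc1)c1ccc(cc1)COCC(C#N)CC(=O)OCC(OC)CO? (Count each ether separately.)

4

Working along the chain:
  CH(OCH3): pendant –OCH3: C–O–C with sp³ C, no adjacent C=O → ether.
  CH(OH): –OH on an sp³ carbon → alcohol (secondary).
  CH(CHO): pendant –CHO: carbonyl C bonded to C and H → aldehyde.
  CH=CH: C=C double bond → alkene.
  CH2OCH2: C–O–C with sp³ carbons on both sides and no adjacent C=O → ether.
  CH(COOCH3): pendant –COOCH3: carbonyl C bonded to C and –OCH3 → ester.
  CH(OCOCH3): pendant –OC(=O)CH3: an acyloxy group → ester.
  CH(C6H5): pendant –C6H5: benzene ring → arene.
  C6H4: para-disubstituted benzene ring → arene.
  CH2OCH2: C–O–C with sp³ carbons on both sides and no adjacent C=O → ether.
  CH(CN): pendant –C≡N: nitrile.
  CH2COOCH2: –C(=O)–O–C with C on the carbonyl side → ester.
  CH(OCH3): pendant –OCH3: C–O–C with sp³ C, no adjacent C=O → ether.
  CH2OH: –OH on an sp³ carbon → alcohol.
Ether appears at: CH(OCH3), CH2OCH2, CH2OCH2, CH(OCH3) → 4.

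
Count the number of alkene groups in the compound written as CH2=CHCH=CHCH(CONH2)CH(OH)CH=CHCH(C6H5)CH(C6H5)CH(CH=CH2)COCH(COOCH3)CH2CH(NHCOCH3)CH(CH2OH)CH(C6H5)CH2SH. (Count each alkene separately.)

4

C=C double bond → alkene.
C=C double bond → alkene.
pendant –CONH2: carbonyl C bonded to C and N → amide.
–OH on an sp³ carbon → alcohol (secondary).
C=C double bond → alkene.
pendant –C6H5: benzene ring → arene.
pendant –C6H5: benzene ring → arene.
pendant –CH=CH2: C=C double bond → alkene.
–C(=O)– with carbon on both sides → ketone.
pendant –COOCH3: carbonyl C bonded to C and –OCH3 → ester.
pendant –NHC(=O)CH3: N bonded to a carbonyl → amide (not amine).
pendant –CH2OH on an sp³ backbone C → alcohol.
pendant –C6H5: benzene ring → arene.
–SH on an sp³ carbon → thiol.
Alkene appears at: CH2=CH, CH=CH, CH=CH, CH(CH=CH2) → 4.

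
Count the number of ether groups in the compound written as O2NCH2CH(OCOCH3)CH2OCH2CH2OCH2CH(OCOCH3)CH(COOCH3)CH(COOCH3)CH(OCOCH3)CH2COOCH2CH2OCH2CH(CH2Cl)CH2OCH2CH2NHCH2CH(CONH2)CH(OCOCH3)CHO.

Working along the chain:
  O2NCH2: –NO2 on carbon → nitro group.
  CH(OCOCH3): pendant –OC(=O)CH3: an acyloxy group → ester.
  CH2OCH2: C–O–C with sp³ carbons on both sides and no adjacent C=O → ether.
  CH2OCH2: C–O–C with sp³ carbons on both sides and no adjacent C=O → ether.
  CH(OCOCH3): pendant –OC(=O)CH3: an acyloxy group → ester.
  CH(COOCH3): pendant –COOCH3: carbonyl C bonded to C and –OCH3 → ester.
  CH(COOCH3): pendant –COOCH3: carbonyl C bonded to C and –OCH3 → ester.
  CH(OCOCH3): pendant –OC(=O)CH3: an acyloxy group → ester.
  CH2COOCH2: –C(=O)–O–C with C on the carbonyl side → ester.
  CH2OCH2: C–O–C with sp³ carbons on both sides and no adjacent C=O → ether.
  CH(CH2Cl): pendant –CH2X: halogen on sp³ carbon → alkyl halide.
  CH2OCH2: C–O–C with sp³ carbons on both sides and no adjacent C=O → ether.
  CH2NHCH2: C–N–C with sp³ carbons and no adjacent C=O → amine (secondary).
  CH(CONH2): pendant –CONH2: carbonyl C bonded to C and N → amide.
  CH(OCOCH3): pendant –OC(=O)CH3: an acyloxy group → ester.
  CHO: terminal –CHO: carbonyl C bonded to H and C → aldehyde.
Ether appears at: CH2OCH2, CH2OCH2, CH2OCH2, CH2OCH2 → 4.

4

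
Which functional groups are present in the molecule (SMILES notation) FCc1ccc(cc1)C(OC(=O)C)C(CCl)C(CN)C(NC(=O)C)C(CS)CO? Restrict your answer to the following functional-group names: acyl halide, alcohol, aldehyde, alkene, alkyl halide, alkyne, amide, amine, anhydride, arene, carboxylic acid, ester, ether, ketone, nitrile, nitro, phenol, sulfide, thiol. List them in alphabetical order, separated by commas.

halogen on an sp³ carbon → alkyl halide.
para-disubstituted benzene ring → arene.
pendant –OC(=O)CH3: an acyloxy group → ester.
pendant –CH2X: halogen on sp³ carbon → alkyl halide.
pendant –CH2NH2: N on sp³ C, no adjacent C=O → amine.
pendant –NHC(=O)CH3: N bonded to a carbonyl → amide (not amine).
pendant –CH2SH → thiol.
–OH on an sp³ carbon → alcohol.

alcohol, alkyl halide, amide, amine, arene, ester, thiol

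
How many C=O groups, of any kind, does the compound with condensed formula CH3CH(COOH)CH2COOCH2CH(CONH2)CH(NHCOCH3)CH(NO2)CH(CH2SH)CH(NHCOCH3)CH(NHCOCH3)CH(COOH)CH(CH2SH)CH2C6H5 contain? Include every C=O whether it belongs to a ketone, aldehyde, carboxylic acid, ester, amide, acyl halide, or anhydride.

CH(COOH): carboxylic acid, 1 C=O (running total 1).
CH2COOCH2: ester, 1 C=O (running total 2).
CH(CONH2): amide, 1 C=O (running total 3).
CH(NHCOCH3): amide, 1 C=O (running total 4).
CH(NHCOCH3): amide, 1 C=O (running total 5).
CH(NHCOCH3): amide, 1 C=O (running total 6).
CH(COOH): carboxylic acid, 1 C=O (running total 7).

7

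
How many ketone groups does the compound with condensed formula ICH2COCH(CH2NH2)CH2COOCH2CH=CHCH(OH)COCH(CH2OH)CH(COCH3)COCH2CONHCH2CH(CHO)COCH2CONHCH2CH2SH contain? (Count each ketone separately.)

5

Taking each segment in turn:
  ICH2: halogen on an sp³ carbon → alkyl halide.
  CO: –C(=O)– with carbon on both sides → ketone.
  CH(CH2NH2): pendant –CH2NH2: N on sp³ C, no adjacent C=O → amine.
  CH2COOCH2: –C(=O)–O–C with C on the carbonyl side → ester.
  CH=CH: C=C double bond → alkene.
  CH(OH): –OH on an sp³ carbon → alcohol (secondary).
  CO: –C(=O)– with carbon on both sides → ketone.
  CH(CH2OH): pendant –CH2OH on an sp³ backbone C → alcohol.
  CH(COCH3): pendant –COCH3: carbonyl C bonded to two carbons → ketone.
  CO: –C(=O)– with carbon on both sides → ketone.
  CH2CONHCH2: –C(=O)–N– linkage → amide (the N is not an amine).
  CH(CHO): pendant –CHO: carbonyl C bonded to C and H → aldehyde.
  CO: –C(=O)– with carbon on both sides → ketone.
  CH2CONHCH2: –C(=O)–N– linkage → amide (the N is not an amine).
  CH2SH: –SH on an sp³ carbon → thiol.
Ketone appears at: CO, CO, CH(COCH3), CO, CO → 5.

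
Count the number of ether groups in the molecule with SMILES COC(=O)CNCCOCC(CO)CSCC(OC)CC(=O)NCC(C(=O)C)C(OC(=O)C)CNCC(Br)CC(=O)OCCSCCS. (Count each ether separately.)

Working along the chain:
  CH3OOC: CH3O–C(=O)–: carbonyl C bonded to C and to –OCH3 → ester (not ketone + ether).
  CH2NHCH2: C–N–C with sp³ carbons and no adjacent C=O → amine (secondary).
  CH2OCH2: C–O–C with sp³ carbons on both sides and no adjacent C=O → ether.
  CH(CH2OH): pendant –CH2OH on an sp³ backbone C → alcohol.
  CH2SCH2: C–S–C linkage → sulfide (thioether).
  CH(OCH3): pendant –OCH3: C–O–C with sp³ C, no adjacent C=O → ether.
  CH2CONHCH2: –C(=O)–N– linkage → amide (the N is not an amine).
  CH(COCH3): pendant –COCH3: carbonyl C bonded to two carbons → ketone.
  CH(OCOCH3): pendant –OC(=O)CH3: an acyloxy group → ester.
  CH2NHCH2: C–N–C with sp³ carbons and no adjacent C=O → amine (secondary).
  CH(Br): halogen on an sp³ carbon → alkyl halide.
  CH2COOCH2: –C(=O)–O–C with C on the carbonyl side → ester.
  CH2SCH2: C–S–C linkage → sulfide (thioether).
  CH2SH: –SH on an sp³ carbon → thiol.
Ether appears at: CH2OCH2, CH(OCH3) → 2.

2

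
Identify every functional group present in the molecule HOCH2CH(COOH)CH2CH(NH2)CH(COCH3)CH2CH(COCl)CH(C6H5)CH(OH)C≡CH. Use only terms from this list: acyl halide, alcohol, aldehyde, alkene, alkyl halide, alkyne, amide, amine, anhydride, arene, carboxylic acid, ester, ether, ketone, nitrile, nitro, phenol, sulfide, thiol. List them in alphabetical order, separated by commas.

acyl halide, alcohol, alkyne, amine, arene, carboxylic acid, ketone

Taking each segment in turn:
  HOCH2: HO– on an sp³ carbon → alcohol.
  CH(COOH): pendant –COOH: carbonyl C bonded to C and –OH → carboxylic acid.
  CH(NH2): –NH2 on an sp³ carbon with no adjacent C=O → amine.
  CH(COCH3): pendant –COCH3: carbonyl C bonded to two carbons → ketone.
  CH(COCl): pendant –C(=O)X: carbonyl C bonded to C and halogen → acyl halide.
  CH(C6H5): pendant –C6H5: benzene ring → arene.
  CH(OH): –OH on an sp³ carbon → alcohol (secondary).
  C≡CH: C≡C triple bond → alkyne.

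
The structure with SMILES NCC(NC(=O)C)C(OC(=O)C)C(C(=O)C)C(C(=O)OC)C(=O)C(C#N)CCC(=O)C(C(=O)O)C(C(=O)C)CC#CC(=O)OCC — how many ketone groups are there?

4

Taking each segment in turn:
  H2NCH2: –NH2 on an sp³ carbon with no adjacent C=O → amine.
  CH(NHCOCH3): pendant –NHC(=O)CH3: N bonded to a carbonyl → amide (not amine).
  CH(OCOCH3): pendant –OC(=O)CH3: an acyloxy group → ester.
  CH(COCH3): pendant –COCH3: carbonyl C bonded to two carbons → ketone.
  CH(COOCH3): pendant –COOCH3: carbonyl C bonded to C and –OCH3 → ester.
  CO: –C(=O)– with carbon on both sides → ketone.
  CH(CN): pendant –C≡N: nitrile.
  CO: –C(=O)– with carbon on both sides → ketone.
  CH(COOH): pendant –COOH: carbonyl C bonded to C and –OH → carboxylic acid.
  CH(COCH3): pendant –COCH3: carbonyl C bonded to two carbons → ketone.
  C≡C: C≡C triple bond → alkyne.
  COOCH2CH3: –C(=O)OCH2CH3: carbonyl C bonded to C and to –OEt → ester.
Ketone appears at: CH(COCH3), CO, CO, CH(COCH3) → 4.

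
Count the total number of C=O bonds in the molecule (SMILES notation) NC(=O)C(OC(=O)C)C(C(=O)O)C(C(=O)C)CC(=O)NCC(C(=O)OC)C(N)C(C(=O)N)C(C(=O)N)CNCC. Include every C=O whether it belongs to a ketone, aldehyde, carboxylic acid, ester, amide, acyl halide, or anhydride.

8

H2NCO: amide, 1 C=O (running total 1).
CH(OCOCH3): ester, 1 C=O (running total 2).
CH(COOH): carboxylic acid, 1 C=O (running total 3).
CH(COCH3): ketone, 1 C=O (running total 4).
CH2CONHCH2: amide, 1 C=O (running total 5).
CH(COOCH3): ester, 1 C=O (running total 6).
CH(CONH2): amide, 1 C=O (running total 7).
CH(CONH2): amide, 1 C=O (running total 8).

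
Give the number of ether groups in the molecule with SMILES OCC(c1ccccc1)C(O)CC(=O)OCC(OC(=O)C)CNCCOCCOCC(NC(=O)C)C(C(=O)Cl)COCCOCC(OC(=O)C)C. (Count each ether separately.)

4

Working along the chain:
  HOCH2: HO– on an sp³ carbon → alcohol.
  CH(C6H5): pendant –C6H5: benzene ring → arene.
  CH(OH): –OH on an sp³ carbon → alcohol (secondary).
  CH2COOCH2: –C(=O)–O–C with C on the carbonyl side → ester.
  CH(OCOCH3): pendant –OC(=O)CH3: an acyloxy group → ester.
  CH2NHCH2: C–N–C with sp³ carbons and no adjacent C=O → amine (secondary).
  CH2OCH2: C–O–C with sp³ carbons on both sides and no adjacent C=O → ether.
  CH2OCH2: C–O–C with sp³ carbons on both sides and no adjacent C=O → ether.
  CH(NHCOCH3): pendant –NHC(=O)CH3: N bonded to a carbonyl → amide (not amine).
  CH(COCl): pendant –C(=O)X: carbonyl C bonded to C and halogen → acyl halide.
  CH2OCH2: C–O–C with sp³ carbons on both sides and no adjacent C=O → ether.
  CH2OCH2: C–O–C with sp³ carbons on both sides and no adjacent C=O → ether.
  CH(OCOCH3): pendant –OC(=O)CH3: an acyloxy group → ester.
Ether appears at: CH2OCH2, CH2OCH2, CH2OCH2, CH2OCH2 → 4.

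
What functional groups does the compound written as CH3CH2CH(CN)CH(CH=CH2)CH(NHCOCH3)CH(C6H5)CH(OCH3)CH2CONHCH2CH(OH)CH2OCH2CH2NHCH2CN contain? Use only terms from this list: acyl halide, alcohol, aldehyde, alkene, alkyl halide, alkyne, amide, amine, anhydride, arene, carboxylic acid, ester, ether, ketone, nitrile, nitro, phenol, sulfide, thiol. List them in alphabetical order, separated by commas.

alcohol, alkene, amide, amine, arene, ether, nitrile

Taking each segment in turn:
  CH(CN): pendant –C≡N: nitrile.
  CH(CH=CH2): pendant –CH=CH2: C=C double bond → alkene.
  CH(NHCOCH3): pendant –NHC(=O)CH3: N bonded to a carbonyl → amide (not amine).
  CH(C6H5): pendant –C6H5: benzene ring → arene.
  CH(OCH3): pendant –OCH3: C–O–C with sp³ C, no adjacent C=O → ether.
  CH2CONHCH2: –C(=O)–N– linkage → amide (the N is not an amine).
  CH(OH): –OH on an sp³ carbon → alcohol (secondary).
  CH2OCH2: C–O–C with sp³ carbons on both sides and no adjacent C=O → ether.
  CH2NHCH2: C–N–C with sp³ carbons and no adjacent C=O → amine (secondary).
  CN: –C≡N: carbon triple-bonded to nitrogen → nitrile.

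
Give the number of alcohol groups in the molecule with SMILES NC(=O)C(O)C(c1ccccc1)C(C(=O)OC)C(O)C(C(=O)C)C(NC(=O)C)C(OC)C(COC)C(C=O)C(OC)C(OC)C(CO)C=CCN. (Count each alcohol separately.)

–C(=O)NH2: carbonyl C bonded to C and to N → amide (the N is not a separate amine).
–OH on an sp³ carbon → alcohol (secondary).
pendant –C6H5: benzene ring → arene.
pendant –COOCH3: carbonyl C bonded to C and –OCH3 → ester.
–OH on an sp³ carbon → alcohol (secondary).
pendant –COCH3: carbonyl C bonded to two carbons → ketone.
pendant –NHC(=O)CH3: N bonded to a carbonyl → amide (not amine).
pendant –OCH3: C–O–C with sp³ C, no adjacent C=O → ether.
pendant –CH2OCH3: C–O–C linkage → ether.
pendant –CHO: carbonyl C bonded to C and H → aldehyde.
pendant –OCH3: C–O–C with sp³ C, no adjacent C=O → ether.
pendant –OCH3: C–O–C with sp³ C, no adjacent C=O → ether.
pendant –CH2OH on an sp³ backbone C → alcohol.
C=C double bond → alkene.
–NH2 on an sp³ carbon with no adjacent C=O → amine.
Alcohol appears at: CH(OH), CH(OH), CH(CH2OH) → 3.

3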